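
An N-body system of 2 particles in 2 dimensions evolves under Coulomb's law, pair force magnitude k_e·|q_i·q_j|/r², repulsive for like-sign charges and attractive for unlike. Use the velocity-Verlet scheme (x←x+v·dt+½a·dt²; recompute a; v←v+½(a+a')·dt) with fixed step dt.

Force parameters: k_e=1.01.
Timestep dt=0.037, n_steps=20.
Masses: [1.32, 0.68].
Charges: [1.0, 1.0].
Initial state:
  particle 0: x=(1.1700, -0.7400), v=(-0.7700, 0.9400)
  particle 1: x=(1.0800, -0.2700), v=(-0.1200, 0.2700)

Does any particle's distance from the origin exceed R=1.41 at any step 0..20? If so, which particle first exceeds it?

yes, particle 1

step 0: x0=(1.1700, -0.7400) x1=(1.0800, -0.2700)
step 1: x0=(1.1419, -0.7075) x1=(1.0747, -0.2556)
step 2: x0=(1.1146, -0.6799) x1=(1.0680, -0.2317)
step 3: x0=(1.0878, -0.6575) x1=(1.0603, -0.1977)
step 4: x0=(1.0613, -0.6400) x1=(1.0520, -0.1542)
step 5: x0=(1.0349, -0.6269) x1=(1.0435, -0.1021)
step 6: x0=(1.0085, -0.6176) x1=(1.0351, -0.0426)
step 7: x0=(0.9818, -0.6115) x1=(1.0270, 0.0231)
step 8: x0=(0.9551, -0.6080) x1=(1.0193, 0.0937)
step 9: x0=(0.9281, -0.6065) x1=(1.0120, 0.1685)
step 10: x0=(0.9009, -0.6068) x1=(1.0050, 0.2465)
step 11: x0=(0.8735, -0.6085) x1=(0.9983, 0.3273)
step 12: x0=(0.8460, -0.6114) x1=(0.9919, 0.4103)
step 13: x0=(0.8184, -0.6152) x1=(0.9859, 0.4953)
step 14: x0=(0.7906, -0.6198) x1=(0.9800, 0.5818)
step 15: x0=(0.7627, -0.6252) x1=(0.9744, 0.6697)
step 16: x0=(0.7348, -0.6311) x1=(0.9689, 0.7588)
step 17: x0=(0.7067, -0.6376) x1=(0.9637, 0.8488)
step 18: x0=(0.6786, -0.6445) x1=(0.9586, 0.9398)
step 19: x0=(0.6504, -0.6519) x1=(0.9536, 1.0315)
step 20: x0=(0.6221, -0.6595) x1=(0.9487, 1.1239)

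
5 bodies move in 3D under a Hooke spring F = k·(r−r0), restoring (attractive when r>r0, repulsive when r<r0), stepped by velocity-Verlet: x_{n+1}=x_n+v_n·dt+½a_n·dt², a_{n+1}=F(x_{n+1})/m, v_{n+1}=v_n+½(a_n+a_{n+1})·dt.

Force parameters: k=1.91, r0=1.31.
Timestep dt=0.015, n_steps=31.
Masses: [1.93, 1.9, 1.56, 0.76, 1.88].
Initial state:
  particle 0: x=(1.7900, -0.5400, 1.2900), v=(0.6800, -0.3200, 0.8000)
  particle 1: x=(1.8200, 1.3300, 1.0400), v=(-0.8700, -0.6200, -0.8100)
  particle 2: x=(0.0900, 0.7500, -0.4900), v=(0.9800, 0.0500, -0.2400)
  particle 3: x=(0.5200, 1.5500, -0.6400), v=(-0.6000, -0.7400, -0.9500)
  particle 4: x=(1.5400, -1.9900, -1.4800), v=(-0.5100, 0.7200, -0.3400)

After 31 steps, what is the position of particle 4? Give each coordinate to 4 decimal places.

step 0: x0=(1.7900, -0.5400, 1.2900) x1=(1.8200, 1.3300, 1.0400) x2=(0.0900, 0.7500, -0.4900) x3=(0.5200, 1.5500, -0.6400) x4=(1.5400, -1.9900, -1.4800)
step 1: x0=(1.8000, -0.5446, 1.3016) x1=(1.8068, 1.3204, 1.0275) x2=(0.1050, 0.7504, -0.4934) x3=(0.5116, 1.5380, -0.6539) x4=(1.5322, -1.9784, -1.4846)
step 2: x0=(1.8096, -0.5489, 1.3123) x1=(1.7932, 1.3100, 1.0144) x2=(0.1207, 0.7502, -0.4966) x3=(0.5044, 1.5241, -0.6672) x4=(1.5242, -1.9652, -1.4882)
step 3: x0=(1.8188, -0.5528, 1.3222) x1=(1.7794, 1.2990, 1.0005) x2=(0.1370, 0.7493, -0.4994) x3=(0.4983, 1.5085, -0.6798) x4=(1.5158, -1.9504, -1.4907)
step 4: x0=(1.8276, -0.5563, 1.3312) x1=(1.7652, 1.2874, 0.9861) x2=(0.1539, 0.7477, -0.5020) x3=(0.4935, 1.4911, -0.6917) x4=(1.5073, -1.9340, -1.4922)
step 5: x0=(1.8359, -0.5595, 1.3394) x1=(1.7507, 1.2751, 0.9709) x2=(0.1714, 0.7454, -0.5042) x3=(0.4899, 1.4719, -0.7029) x4=(1.4985, -1.9161, -1.4927)
step 6: x0=(1.8439, -0.5622, 1.3466) x1=(1.7360, 1.2621, 0.9552) x2=(0.1895, 0.7425, -0.5061) x3=(0.4874, 1.4511, -0.7135) x4=(1.4894, -1.8967, -1.4922)
step 7: x0=(1.8514, -0.5647, 1.3530) x1=(1.7210, 1.2485, 0.9388) x2=(0.2081, 0.7388, -0.5077) x3=(0.4861, 1.4286, -0.7233) x4=(1.4801, -1.8758, -1.4908)
step 8: x0=(1.8585, -0.5667, 1.3585) x1=(1.7057, 1.2343, 0.9219) x2=(0.2273, 0.7345, -0.5089) x3=(0.4860, 1.4045, -0.7325) x4=(1.4706, -1.8534, -1.4883)
step 9: x0=(1.8651, -0.5684, 1.3631) x1=(1.6901, 1.2195, 0.9043) x2=(0.2471, 0.7295, -0.5099) x3=(0.4871, 1.3788, -0.7410) x4=(1.4609, -1.8295, -1.4848)
step 10: x0=(1.8713, -0.5698, 1.3668) x1=(1.6743, 1.2041, 0.8862) x2=(0.2673, 0.7239, -0.5105) x3=(0.4893, 1.3517, -0.7488) x4=(1.4509, -1.8043, -1.4804)
step 11: x0=(1.8771, -0.5707, 1.3696) x1=(1.6583, 1.1881, 0.8674) x2=(0.2881, 0.7175, -0.5109) x3=(0.4927, 1.3230, -0.7560) x4=(1.4408, -1.7776, -1.4750)
step 12: x0=(1.8824, -0.5714, 1.3715) x1=(1.6421, 1.1715, 0.8482) x2=(0.3093, 0.7105, -0.5109) x3=(0.4971, 1.2930, -0.7625) x4=(1.4305, -1.7496, -1.4686)
step 13: x0=(1.8873, -0.5716, 1.3725) x1=(1.6256, 1.1543, 0.8284) x2=(0.3310, 0.7028, -0.5105) x3=(0.5027, 1.2616, -0.7684) x4=(1.4200, -1.7203, -1.4614)
step 14: x0=(1.8918, -0.5715, 1.3726) x1=(1.6090, 1.1366, 0.8081) x2=(0.3532, 0.6945, -0.5099) x3=(0.5093, 1.2290, -0.7737) x4=(1.4094, -1.6898, -1.4532)
step 15: x0=(1.8958, -0.5711, 1.3718) x1=(1.5922, 1.1183, 0.7873) x2=(0.3758, 0.6855, -0.5089) x3=(0.5170, 1.1951, -0.7784) x4=(1.3986, -1.6580, -1.4441)
step 16: x0=(1.8994, -0.5704, 1.3701) x1=(1.5752, 1.0995, 0.7660) x2=(0.3988, 0.6758, -0.5076) x3=(0.5257, 1.1600, -0.7824) x4=(1.3876, -1.6250, -1.4341)
step 17: x0=(1.9025, -0.5693, 1.3676) x1=(1.5581, 1.0802, 0.7443) x2=(0.4222, 0.6655, -0.5060) x3=(0.5354, 1.1239, -0.7860) x4=(1.3765, -1.5908, -1.4232)
step 18: x0=(1.9053, -0.5678, 1.3641) x1=(1.5409, 1.0604, 0.7221) x2=(0.4460, 0.6546, -0.5041) x3=(0.5461, 1.0867, -0.7890) x4=(1.3653, -1.5556, -1.4115)
step 19: x0=(1.9076, -0.5661, 1.3598) x1=(1.5235, 1.0401, 0.6995) x2=(0.4701, 0.6431, -0.5018) x3=(0.5577, 1.0485, -0.7915) x4=(1.3540, -1.5192, -1.3989)
step 20: x0=(1.9094, -0.5640, 1.3546) x1=(1.5060, 1.0194, 0.6766) x2=(0.4945, 0.6309, -0.4991) x3=(0.5702, 1.0094, -0.7935) x4=(1.3426, -1.4819, -1.3856)
step 21: x0=(1.9109, -0.5617, 1.3486) x1=(1.4884, 0.9982, 0.6532) x2=(0.5193, 0.6181, -0.4962) x3=(0.5835, 0.9695, -0.7951) x4=(1.3311, -1.4436, -1.3714)
step 22: x0=(1.9119, -0.5590, 1.3417) x1=(1.4708, 0.9766, 0.6295) x2=(0.5444, 0.6048, -0.4929) x3=(0.5976, 0.9288, -0.7963) x4=(1.3195, -1.4044, -1.3565)
step 23: x0=(1.9126, -0.5560, 1.3341) x1=(1.4531, 0.9546, 0.6055) x2=(0.5698, 0.5909, -0.4892) x3=(0.6125, 0.8873, -0.7972) x4=(1.3079, -1.3642, -1.3408)
step 24: x0=(1.9128, -0.5528, 1.3255) x1=(1.4353, 0.9322, 0.5812) x2=(0.5954, 0.5765, -0.4852) x3=(0.6282, 0.8451, -0.7977) x4=(1.2962, -1.3233, -1.3244)
step 25: x0=(1.9126, -0.5493, 1.3162) x1=(1.4175, 0.9094, 0.5566) x2=(0.6213, 0.5616, -0.4809) x3=(0.6445, 0.8024, -0.7980) x4=(1.2845, -1.2816, -1.3073)
step 26: x0=(1.9121, -0.5455, 1.3061) x1=(1.3997, 0.8862, 0.5318) x2=(0.6474, 0.5462, -0.4762) x3=(0.6614, 0.7590, -0.7980) x4=(1.2727, -1.2392, -1.2896)
step 27: x0=(1.9112, -0.5414, 1.2952) x1=(1.3819, 0.8627, 0.5068) x2=(0.6737, 0.5303, -0.4711) x3=(0.6790, 0.7151, -0.7978) x4=(1.2610, -1.1961, -1.2711)
step 28: x0=(1.9099, -0.5371, 1.2836) x1=(1.3640, 0.8389, 0.4815) x2=(0.7002, 0.5140, -0.4657) x3=(0.6970, 0.6708, -0.7975) x4=(1.2492, -1.1523, -1.2521)
step 29: x0=(1.9082, -0.5326, 1.2712) x1=(1.3462, 0.8148, 0.4561) x2=(0.7269, 0.4973, -0.4599) x3=(0.7156, 0.6260, -0.7971) x4=(1.2375, -1.1081, -1.2325)
step 30: x0=(1.9062, -0.5278, 1.2581) x1=(1.3284, 0.7905, 0.4306) x2=(0.7538, 0.4802, -0.4538) x3=(0.7346, 0.5807, -0.7966) x4=(1.2257, -1.0633, -1.2123)
step 31: x0=(1.9038, -0.5228, 1.2443) x1=(1.3107, 0.7659, 0.4049) x2=(0.7808, 0.4628, -0.4473) x3=(0.7540, 0.5351, -0.7961) x4=(1.2140, -1.0180, -1.1916)

(1.2140, -1.0180, -1.1916)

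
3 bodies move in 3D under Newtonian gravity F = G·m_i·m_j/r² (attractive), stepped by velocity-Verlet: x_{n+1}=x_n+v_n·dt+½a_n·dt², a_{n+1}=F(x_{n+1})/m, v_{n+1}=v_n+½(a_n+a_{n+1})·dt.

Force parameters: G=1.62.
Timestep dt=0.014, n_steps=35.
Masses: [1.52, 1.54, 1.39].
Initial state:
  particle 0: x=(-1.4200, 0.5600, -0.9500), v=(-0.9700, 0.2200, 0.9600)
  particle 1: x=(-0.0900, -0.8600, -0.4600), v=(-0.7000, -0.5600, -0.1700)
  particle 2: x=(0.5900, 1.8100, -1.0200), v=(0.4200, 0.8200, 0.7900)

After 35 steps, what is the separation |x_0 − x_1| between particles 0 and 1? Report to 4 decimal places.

step 0: x0=(-1.4200, 0.5600, -0.9500) x1=(-0.0900, -0.8600, -0.4600) x2=(0.5900, 1.8100, -1.0200)
step 1: x0=(-1.4335, 0.5631, -0.9365) x1=(-0.0998, -0.8678, -0.4624) x2=(0.5958, 1.8214, -1.0089)
step 2: x0=(-1.4469, 0.5661, -0.9231) x1=(-0.1097, -0.8754, -0.4648) x2=(0.6016, 1.8328, -0.9979)
step 3: x0=(-1.4601, 0.5690, -0.9096) x1=(-0.1197, -0.8829, -0.4673) x2=(0.6072, 1.8440, -0.9868)
step 4: x0=(-1.4732, 0.5720, -0.8960) x1=(-0.1297, -0.8903, -0.4698) x2=(0.6128, 1.8551, -0.9756)
step 5: x0=(-1.4861, 0.5748, -0.8825) x1=(-0.1398, -0.8975, -0.4724) x2=(0.6183, 1.8661, -0.9645)
step 6: x0=(-1.4989, 0.5777, -0.8689) x1=(-0.1500, -0.9046, -0.4749) x2=(0.6237, 1.8771, -0.9534)
step 7: x0=(-1.5115, 0.5804, -0.8553) x1=(-0.1602, -0.9115, -0.4776) x2=(0.6291, 1.8879, -0.9422)
step 8: x0=(-1.5241, 0.5832, -0.8417) x1=(-0.1705, -0.9184, -0.4802) x2=(0.6343, 1.8986, -0.9311)
step 9: x0=(-1.5364, 0.5858, -0.8281) x1=(-0.1808, -0.9251, -0.4829) x2=(0.6395, 1.9093, -0.9199)
step 10: x0=(-1.5487, 0.5885, -0.8144) x1=(-0.1912, -0.9316, -0.4856) x2=(0.6446, 1.9199, -0.9087)
step 11: x0=(-1.5608, 0.5911, -0.8008) x1=(-0.2017, -0.9381, -0.4883) x2=(0.6496, 1.9303, -0.8975)
step 12: x0=(-1.5728, 0.5936, -0.7871) x1=(-0.2122, -0.9444, -0.4910) x2=(0.6545, 1.9407, -0.8863)
step 13: x0=(-1.5846, 0.5961, -0.7734) x1=(-0.2228, -0.9506, -0.4938) x2=(0.6594, 1.9510, -0.8751)
step 14: x0=(-1.5964, 0.5985, -0.7597) x1=(-0.2334, -0.9566, -0.4966) x2=(0.6642, 1.9612, -0.8639)
step 15: x0=(-1.6080, 0.6009, -0.7460) x1=(-0.2441, -0.9625, -0.4994) x2=(0.6689, 1.9713, -0.8527)
step 16: x0=(-1.6194, 0.6032, -0.7323) x1=(-0.2549, -0.9683, -0.5022) x2=(0.6735, 1.9814, -0.8415)
step 17: x0=(-1.6308, 0.6055, -0.7185) x1=(-0.2657, -0.9740, -0.5050) x2=(0.6781, 1.9913, -0.8302)
step 18: x0=(-1.6420, 0.6077, -0.7048) x1=(-0.2766, -0.9796, -0.5079) x2=(0.6826, 2.0012, -0.8190)
step 19: x0=(-1.6531, 0.6099, -0.6910) x1=(-0.2875, -0.9850, -0.5107) x2=(0.6870, 2.0110, -0.8077)
step 20: x0=(-1.6641, 0.6120, -0.6773) x1=(-0.2985, -0.9903, -0.5136) x2=(0.6914, 2.0207, -0.7964)
step 21: x0=(-1.6749, 0.6141, -0.6635) x1=(-0.3096, -0.9955, -0.5165) x2=(0.6957, 2.0304, -0.7852)
step 22: x0=(-1.6857, 0.6161, -0.6497) x1=(-0.3207, -1.0005, -0.5194) x2=(0.6999, 2.0399, -0.7739)
step 23: x0=(-1.6963, 0.6180, -0.6360) x1=(-0.3318, -1.0054, -0.5223) x2=(0.7040, 2.0494, -0.7626)
step 24: x0=(-1.7068, 0.6199, -0.6222) x1=(-0.3430, -1.0102, -0.5253) x2=(0.7081, 2.0588, -0.7513)
step 25: x0=(-1.7172, 0.6218, -0.6084) x1=(-0.3543, -1.0149, -0.5282) x2=(0.7121, 2.0681, -0.7400)
step 26: x0=(-1.7274, 0.6236, -0.5946) x1=(-0.3656, -1.0195, -0.5311) x2=(0.7161, 2.0774, -0.7287)
step 27: x0=(-1.7376, 0.6253, -0.5808) x1=(-0.3770, -1.0239, -0.5341) x2=(0.7199, 2.0866, -0.7174)
step 28: x0=(-1.7476, 0.6270, -0.5671) x1=(-0.3884, -1.0283, -0.5370) x2=(0.7237, 2.0957, -0.7061)
step 29: x0=(-1.7576, 0.6286, -0.5533) x1=(-0.3999, -1.0325, -0.5400) x2=(0.7275, 2.1047, -0.6947)
step 30: x0=(-1.7674, 0.6302, -0.5395) x1=(-0.4115, -1.0366, -0.5429) x2=(0.7312, 2.1137, -0.6834)
step 31: x0=(-1.7771, 0.6317, -0.5257) x1=(-0.4230, -1.0405, -0.5459) x2=(0.7348, 2.1226, -0.6721)
step 32: x0=(-1.7867, 0.6332, -0.5119) x1=(-0.4347, -1.0444, -0.5488) x2=(0.7384, 2.1315, -0.6607)
step 33: x0=(-1.7961, 0.6346, -0.4982) x1=(-0.4464, -1.0481, -0.5518) x2=(0.7418, 2.1402, -0.6494)
step 34: x0=(-1.8055, 0.6359, -0.4844) x1=(-0.4581, -1.0518, -0.5548) x2=(0.7453, 2.1489, -0.6381)
step 35: x0=(-1.8148, 0.6372, -0.4707) x1=(-0.4699, -1.0553, -0.5577) x2=(0.7486, 2.1575, -0.6267)

2.1635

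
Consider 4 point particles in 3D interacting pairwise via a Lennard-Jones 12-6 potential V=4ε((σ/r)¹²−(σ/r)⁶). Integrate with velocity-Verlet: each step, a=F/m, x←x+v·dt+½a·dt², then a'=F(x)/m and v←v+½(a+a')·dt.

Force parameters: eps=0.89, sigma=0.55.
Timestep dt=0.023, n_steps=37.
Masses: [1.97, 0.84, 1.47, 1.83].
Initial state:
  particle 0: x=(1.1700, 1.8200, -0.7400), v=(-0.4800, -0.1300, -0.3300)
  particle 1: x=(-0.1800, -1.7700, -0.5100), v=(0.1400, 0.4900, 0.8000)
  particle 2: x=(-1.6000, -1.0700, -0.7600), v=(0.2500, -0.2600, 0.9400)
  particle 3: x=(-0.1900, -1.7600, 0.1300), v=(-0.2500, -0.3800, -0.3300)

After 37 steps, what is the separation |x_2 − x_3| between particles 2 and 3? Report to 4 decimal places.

1.2259

step 0: x0=(1.1700, 1.8200, -0.7400) x1=(-0.1800, -1.7700, -0.5100) x2=(-1.6000, -1.0700, -0.7600) x3=(-0.1900, -1.7600, 0.1300)
step 1: x0=(1.1590, 1.8170, -0.7476) x1=(-0.1768, -1.7587, -0.4908) x2=(-1.5942, -1.0760, -0.7384) x3=(-0.1957, -1.7687, 0.1220)
step 2: x0=(1.1479, 1.8140, -0.7552) x1=(-0.1736, -1.7474, -0.4720) x2=(-1.5885, -1.0820, -0.7168) x3=(-0.2015, -1.7775, 0.1143)
step 3: x0=(1.1369, 1.8110, -0.7628) x1=(-0.1702, -1.7358, -0.4585) x2=(-1.5827, -1.0880, -0.6951) x3=(-0.2074, -1.7864, 0.1089)
step 4: x0=(1.1258, 1.8080, -0.7704) x1=(-0.1660, -1.7233, -0.4563) x2=(-1.5769, -1.0940, -0.6735) x3=(-0.2136, -1.7957, 0.1087)
step 5: x0=(1.1148, 1.8050, -0.7779) x1=(-0.1609, -1.7093, -0.4648) x2=(-1.5711, -1.1000, -0.6519) x3=(-0.2202, -1.8057, 0.1135)
step 6: x0=(1.1038, 1.8021, -0.7855) x1=(-0.1554, -1.6945, -0.4781) x2=(-1.5653, -1.1060, -0.6302) x3=(-0.2271, -1.8160, 0.1205)
step 7: x0=(1.0927, 1.7991, -0.7931) x1=(-0.1499, -1.6797, -0.4917) x2=(-1.5595, -1.1120, -0.6086) x3=(-0.2340, -1.8263, 0.1275)
step 8: x0=(1.0817, 1.7961, -0.8007) x1=(-0.1446, -1.6652, -0.5036) x2=(-1.5536, -1.1180, -0.5869) x3=(-0.2407, -1.8365, 0.1338)
step 9: x0=(1.0706, 1.7931, -0.8083) x1=(-0.1396, -1.6514, -0.5133) x2=(-1.5478, -1.1240, -0.5653) x3=(-0.2474, -1.8464, 0.1391)
step 10: x0=(1.0596, 1.7901, -0.8159) x1=(-0.1351, -1.6382, -0.5207) x2=(-1.5419, -1.1301, -0.5436) x3=(-0.2538, -1.8559, 0.1433)
step 11: x0=(1.0486, 1.7871, -0.8235) x1=(-0.1309, -1.6257, -0.5259) x2=(-1.5360, -1.1361, -0.5220) x3=(-0.2601, -1.8652, 0.1465)
step 12: x0=(1.0375, 1.7841, -0.8311) x1=(-0.1272, -1.6140, -0.5290) x2=(-1.5301, -1.1422, -0.5003) x3=(-0.2662, -1.8741, 0.1488)
step 13: x0=(1.0265, 1.7811, -0.8387) x1=(-0.1239, -1.6030, -0.5303) x2=(-1.5242, -1.1482, -0.4787) x3=(-0.2721, -1.8826, 0.1502)
step 14: x0=(1.0154, 1.7781, -0.8463) x1=(-0.1210, -1.5926, -0.5298) x2=(-1.5182, -1.1543, -0.4570) x3=(-0.2779, -1.8909, 0.1508)
step 15: x0=(1.0044, 1.7751, -0.8538) x1=(-0.1185, -1.5830, -0.5277) x2=(-1.5123, -1.1604, -0.4353) x3=(-0.2835, -1.8988, 0.1507)
step 16: x0=(0.9934, 1.7722, -0.8614) x1=(-0.1164, -1.5741, -0.5241) x2=(-1.5063, -1.1665, -0.4137) x3=(-0.2889, -1.9064, 0.1498)
step 17: x0=(0.9823, 1.7692, -0.8690) x1=(-0.1147, -1.5659, -0.5190) x2=(-1.5003, -1.1726, -0.3920) x3=(-0.2942, -1.9136, 0.1483)
step 18: x0=(0.9713, 1.7662, -0.8766) x1=(-0.1134, -1.5585, -0.5124) x2=(-1.4942, -1.1787, -0.3703) x3=(-0.2993, -1.9205, 0.1461)
step 19: x0=(0.9602, 1.7632, -0.8842) x1=(-0.1125, -1.5518, -0.5044) x2=(-1.4881, -1.1848, -0.3486) x3=(-0.3042, -1.9270, 0.1432)
step 20: x0=(0.9492, 1.7602, -0.8918) x1=(-0.1121, -1.5459, -0.4951) x2=(-1.4821, -1.1909, -0.3270) x3=(-0.3090, -1.9331, 0.1398)
step 21: x0=(0.9382, 1.7572, -0.8994) x1=(-0.1121, -1.5409, -0.4843) x2=(-1.4759, -1.1970, -0.3053) x3=(-0.3135, -1.9389, 0.1356)
step 22: x0=(0.9271, 1.7542, -0.9070) x1=(-0.1127, -1.5368, -0.4720) x2=(-1.4698, -1.2032, -0.2836) x3=(-0.3179, -1.9442, 0.1308)
step 23: x0=(0.9161, 1.7512, -0.9146) x1=(-0.1138, -1.5337, -0.4583) x2=(-1.4636, -1.2094, -0.2619) x3=(-0.3220, -1.9490, 0.1253)
step 24: x0=(0.9050, 1.7482, -0.9222) x1=(-0.1154, -1.5316, -0.4430) x2=(-1.4574, -1.2155, -0.2402) x3=(-0.3259, -1.9534, 0.1191)
step 25: x0=(0.8940, 1.7452, -0.9297) x1=(-0.1177, -1.5308, -0.4262) x2=(-1.4511, -1.2217, -0.2185) x3=(-0.3295, -1.9572, 0.1121)
step 26: x0=(0.8830, 1.7422, -0.9373) x1=(-0.1207, -1.5313, -0.4076) x2=(-1.4448, -1.2279, -0.1968) x3=(-0.3328, -1.9603, 0.1044)
step 27: x0=(0.8719, 1.7393, -0.9449) x1=(-0.1245, -1.5333, -0.3873) x2=(-1.4385, -1.2342, -0.1751) x3=(-0.3358, -1.9628, 0.0959)
step 28: x0=(0.8609, 1.7363, -0.9525) x1=(-0.1291, -1.5368, -0.3652) x2=(-1.4321, -1.2404, -0.1534) x3=(-0.3385, -1.9645, 0.0865)
step 29: x0=(0.8498, 1.7333, -0.9601) x1=(-0.1344, -1.5417, -0.3416) x2=(-1.4257, -1.2467, -0.1317) x3=(-0.3409, -1.9656, 0.0765)
step 30: x0=(0.8388, 1.7303, -0.9677) x1=(-0.1401, -1.5473, -0.3173) x2=(-1.4192, -1.2530, -0.1100) x3=(-0.3431, -1.9663, 0.0661)
step 31: x0=(0.8278, 1.7273, -0.9753) x1=(-0.1452, -1.5516, -0.2942) x2=(-1.4127, -1.2593, -0.0883) x3=(-0.3457, -1.9677, 0.0563)
step 32: x0=(0.8167, 1.7243, -0.9829) x1=(-0.1477, -1.5503, -0.2758) x2=(-1.4061, -1.2656, -0.0666) x3=(-0.3495, -1.9715, 0.0486)
step 33: x0=(0.8057, 1.7213, -0.9905) x1=(-0.1458, -1.5399, -0.2643) x2=(-1.3994, -1.2720, -0.0450) x3=(-0.3553, -1.9796, 0.0442)
step 34: x0=(0.7946, 1.7183, -0.9981) x1=(-0.1408, -1.5227, -0.2577) x2=(-1.3927, -1.2784, -0.0233) x3=(-0.3627, -1.9907, 0.0419)
step 35: x0=(0.7836, 1.7153, -1.0056) x1=(-0.1348, -1.5033, -0.2524) x2=(-1.3859, -1.2848, -0.0016) x3=(-0.3705, -2.0028, 0.0403)
step 36: x0=(0.7725, 1.7123, -1.0132) x1=(-0.1292, -1.4844, -0.2468) x2=(-1.3791, -1.2913, 0.0201) x3=(-0.3783, -2.0146, 0.0386)
step 37: x0=(0.7615, 1.7093, -1.0208) x1=(-0.1243, -1.4672, -0.2403) x2=(-1.3721, -1.2978, 0.0418) x3=(-0.3857, -2.0257, 0.0364)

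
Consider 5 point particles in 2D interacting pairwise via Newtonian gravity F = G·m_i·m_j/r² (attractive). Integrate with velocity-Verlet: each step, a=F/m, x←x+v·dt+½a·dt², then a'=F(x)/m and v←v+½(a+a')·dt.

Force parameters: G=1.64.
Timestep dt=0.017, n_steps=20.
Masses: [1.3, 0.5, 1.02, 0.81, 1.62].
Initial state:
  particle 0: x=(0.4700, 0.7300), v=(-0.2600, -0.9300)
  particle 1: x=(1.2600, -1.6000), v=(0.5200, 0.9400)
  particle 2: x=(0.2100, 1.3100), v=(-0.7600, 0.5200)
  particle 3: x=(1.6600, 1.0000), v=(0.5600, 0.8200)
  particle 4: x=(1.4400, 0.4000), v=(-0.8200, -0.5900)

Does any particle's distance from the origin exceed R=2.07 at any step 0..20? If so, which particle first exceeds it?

no

step 0: x0=(0.4700, 0.7300) x1=(1.2600, -1.6000) x2=(0.2100, 1.3100) x3=(1.6600, 1.0000) x4=(1.4400, 0.4000)
step 1: x0=(0.4658, 0.7146) x1=(1.2688, -1.5838) x2=(0.1976, 1.3180) x3=(1.6689, 1.0130) x4=(1.4259, 0.3905)
step 2: x0=(0.4621, 0.7001) x1=(1.2776, -1.5673) x2=(0.1862, 1.3245) x3=(1.6765, 1.0243) x4=(1.4113, 0.3821)
step 3: x0=(0.4590, 0.6862) x1=(1.2864, -1.5503) x2=(0.1758, 1.3295) x3=(1.6830, 1.0341) x4=(1.3963, 0.3747)
step 4: x0=(0.4565, 0.6730) x1=(1.2951, -1.5329) x2=(0.1663, 1.3331) x3=(1.6883, 1.0424) x4=(1.3808, 0.3682)
step 5: x0=(0.4546, 0.6605) x1=(1.3038, -1.5151) x2=(0.1577, 1.3354) x3=(1.6925, 1.0493) x4=(1.3648, 0.3627)
step 6: x0=(0.4534, 0.6485) x1=(1.3125, -1.4969) x2=(0.1500, 1.3364) x3=(1.6955, 1.0550) x4=(1.3484, 0.3580)
step 7: x0=(0.4529, 0.6371) x1=(1.3211, -1.4782) x2=(0.1431, 1.3361) x3=(1.6974, 1.0593) x4=(1.3314, 0.3541)
step 8: x0=(0.4531, 0.6262) x1=(1.3296, -1.4591) x2=(0.1371, 1.3347) x3=(1.6983, 1.0625) x4=(1.3138, 0.3510)
step 9: x0=(0.4542, 0.6157) x1=(1.3381, -1.4395) x2=(0.1318, 1.3320) x3=(1.6980, 1.0646) x4=(1.2956, 0.3488)
step 10: x0=(0.4560, 0.6058) x1=(1.3465, -1.4195) x2=(0.1275, 1.3281) x3=(1.6967, 1.0655) x4=(1.2768, 0.3474)
step 11: x0=(0.4588, 0.5962) x1=(1.3549, -1.3990) x2=(0.1239, 1.3231) x3=(1.6942, 1.0653) x4=(1.2573, 0.3467)
step 12: x0=(0.4626, 0.5870) x1=(1.3631, -1.3781) x2=(0.1211, 1.3170) x3=(1.6907, 1.0641) x4=(1.2371, 0.3468)
step 13: x0=(0.4673, 0.5782) x1=(1.3713, -1.3566) x2=(0.1192, 1.3097) x3=(1.6861, 1.0618) x4=(1.2162, 0.3478)
step 14: x0=(0.4732, 0.5697) x1=(1.3794, -1.3347) x2=(0.1181, 1.3013) x3=(1.6804, 1.0585) x4=(1.1944, 0.3495)
step 15: x0=(0.4803, 0.5615) x1=(1.3873, -1.3122) x2=(0.1179, 1.2917) x3=(1.6736, 1.0542) x4=(1.1716, 0.3521)
step 16: x0=(0.4887, 0.5536) x1=(1.3952, -1.2892) x2=(0.1185, 1.2810) x3=(1.6656, 1.0489) x4=(1.1479, 0.3554)
step 17: x0=(0.4985, 0.5459) x1=(1.4029, -1.2657) x2=(0.1200, 1.2692) x3=(1.6565, 1.0427) x4=(1.1231, 0.3597)
step 18: x0=(0.5100, 0.5384) x1=(1.4105, -1.2417) x2=(0.1225, 1.2562) x3=(1.6462, 1.0354) x4=(1.0970, 0.3649)
step 19: x0=(0.5234, 0.5310) x1=(1.4180, -1.2171) x2=(0.1258, 1.2420) x3=(1.6347, 1.0272) x4=(1.0695, 0.3710)
step 20: x0=(0.5390, 0.5236) x1=(1.4253, -1.1919) x2=(0.1302, 1.2267) x3=(1.6219, 1.0180) x4=(1.0403, 0.3782)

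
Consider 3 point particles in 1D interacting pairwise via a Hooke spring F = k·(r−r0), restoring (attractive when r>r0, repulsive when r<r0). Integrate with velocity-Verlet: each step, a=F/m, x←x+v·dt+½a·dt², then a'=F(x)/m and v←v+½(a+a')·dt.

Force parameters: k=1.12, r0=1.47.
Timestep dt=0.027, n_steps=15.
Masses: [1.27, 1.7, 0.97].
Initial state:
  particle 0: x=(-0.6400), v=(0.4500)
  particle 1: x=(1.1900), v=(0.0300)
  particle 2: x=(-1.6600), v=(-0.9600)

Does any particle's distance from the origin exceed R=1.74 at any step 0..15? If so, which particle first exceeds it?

step 0: x0=(-0.6400) x1=(1.1900) x2=(-1.6600)
step 1: x0=(-0.6276) x1=(1.1904) x2=(-1.6855)
step 2: x0=(-0.6147) x1=(1.1899) x2=(-1.7102)
step 3: x0=(-0.6013) x1=(1.1886) x2=(-1.7340)
step 4: x0=(-0.5876) x1=(1.1865) x2=(-1.7569)
step 5: x0=(-0.5734) x1=(1.1835) x2=(-1.7788)
step 6: x0=(-0.5589) x1=(1.1796) x2=(-1.7996)
step 7: x0=(-0.5440) x1=(1.1749) x2=(-1.8194)
step 8: x0=(-0.5289) x1=(1.1694) x2=(-1.8380)
step 9: x0=(-0.5135) x1=(1.1629) x2=(-1.8555)
step 10: x0=(-0.4979) x1=(1.1557) x2=(-1.8718)
step 11: x0=(-0.4822) x1=(1.1476) x2=(-1.8869)
step 12: x0=(-0.4663) x1=(1.1387) x2=(-1.9007)
step 13: x0=(-0.4502) x1=(1.1290) x2=(-1.9132)
step 14: x0=(-0.4341) x1=(1.1184) x2=(-1.9244)
step 15: x0=(-0.4180) x1=(1.1071) x2=(-1.9342)

yes, particle 2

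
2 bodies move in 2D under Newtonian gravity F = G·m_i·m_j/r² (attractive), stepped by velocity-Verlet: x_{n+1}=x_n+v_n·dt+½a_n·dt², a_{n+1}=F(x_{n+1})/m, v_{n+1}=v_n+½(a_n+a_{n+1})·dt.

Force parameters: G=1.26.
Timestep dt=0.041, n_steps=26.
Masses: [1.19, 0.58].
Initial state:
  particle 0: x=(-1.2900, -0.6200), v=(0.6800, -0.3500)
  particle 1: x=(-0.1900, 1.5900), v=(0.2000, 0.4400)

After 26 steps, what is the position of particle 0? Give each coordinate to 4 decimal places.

(-0.5436, -0.9370)

step 0: x0=(-1.2900, -0.6200) x1=(-0.1900, 1.5900)
step 1: x0=(-1.2621, -0.6343) x1=(-0.1819, 1.6079)
step 2: x0=(-1.2341, -0.6483) x1=(-0.1740, 1.6253)
step 3: x0=(-1.2060, -0.6622) x1=(-0.1662, 1.6425)
step 4: x0=(-1.1778, -0.6760) x1=(-0.1586, 1.6592)
step 5: x0=(-1.1495, -0.6895) x1=(-0.1512, 1.6756)
step 6: x0=(-1.1212, -0.7029) x1=(-0.1439, 1.6917)
step 7: x0=(-1.0928, -0.7161) x1=(-0.1367, 1.7074)
step 8: x0=(-1.0644, -0.7292) x1=(-0.1297, 1.7228)
step 9: x0=(-1.0359, -0.7421) x1=(-0.1228, 1.7378)
step 10: x0=(-1.0073, -0.7548) x1=(-0.1160, 1.7525)
step 11: x0=(-0.9786, -0.7673) x1=(-0.1094, 1.7668)
step 12: x0=(-0.9499, -0.7797) x1=(-0.1029, 1.7808)
step 13: x0=(-0.9212, -0.7919) x1=(-0.0964, 1.7945)
step 14: x0=(-0.8924, -0.8040) x1=(-0.0901, 1.8079)
step 15: x0=(-0.8636, -0.8159) x1=(-0.0839, 1.8209)
step 16: x0=(-0.8347, -0.8277) x1=(-0.0778, 1.8336)
step 17: x0=(-0.8057, -0.8393) x1=(-0.0718, 1.8460)
step 18: x0=(-0.7767, -0.8507) x1=(-0.0658, 1.8581)
step 19: x0=(-0.7477, -0.8620) x1=(-0.0599, 1.8699)
step 20: x0=(-0.7187, -0.8732) x1=(-0.0542, 1.8814)
step 21: x0=(-0.6896, -0.8842) x1=(-0.0484, 1.8925)
step 22: x0=(-0.6605, -0.8950) x1=(-0.0428, 1.9034)
step 23: x0=(-0.6313, -0.9057) x1=(-0.0372, 1.9140)
step 24: x0=(-0.6021, -0.9163) x1=(-0.0317, 1.9242)
step 25: x0=(-0.5729, -0.9267) x1=(-0.0263, 1.9342)
step 26: x0=(-0.5436, -0.9370) x1=(-0.0209, 1.9439)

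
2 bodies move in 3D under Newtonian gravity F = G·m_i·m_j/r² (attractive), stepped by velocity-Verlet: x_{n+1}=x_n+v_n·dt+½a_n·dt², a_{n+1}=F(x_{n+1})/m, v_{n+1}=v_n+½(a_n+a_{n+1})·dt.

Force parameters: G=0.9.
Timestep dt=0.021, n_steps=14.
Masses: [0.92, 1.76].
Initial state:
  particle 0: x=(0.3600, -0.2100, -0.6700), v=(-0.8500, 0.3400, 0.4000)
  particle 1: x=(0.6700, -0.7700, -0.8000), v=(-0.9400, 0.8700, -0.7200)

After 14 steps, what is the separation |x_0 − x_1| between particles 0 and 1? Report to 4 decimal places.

step 0: x0=(0.3600, -0.2100, -0.6700) x1=(0.6700, -0.7700, -0.8000)
step 1: x0=(0.3425, -0.2036, -0.6618) x1=(0.6501, -0.7514, -0.8150)
step 2: x0=(0.3259, -0.1985, -0.6539) x1=(0.6297, -0.7320, -0.8299)
step 3: x0=(0.3100, -0.1949, -0.6466) x1=(0.6089, -0.7119, -0.8444)
step 4: x0=(0.2950, -0.1928, -0.6397) x1=(0.5877, -0.6910, -0.8587)
step 5: x0=(0.2809, -0.1921, -0.6336) x1=(0.5660, -0.6693, -0.8727)
step 6: x0=(0.2676, -0.1930, -0.6282) x1=(0.5439, -0.6469, -0.8862)
step 7: x0=(0.2553, -0.1954, -0.6236) x1=(0.5212, -0.6236, -0.8993)
step 8: x0=(0.2440, -0.1993, -0.6201) x1=(0.4981, -0.5996, -0.9119)
step 9: x0=(0.2337, -0.2049, -0.6178) x1=(0.4744, -0.5747, -0.9239)
step 10: x0=(0.2244, -0.2121, -0.6168) x1=(0.4502, -0.5489, -0.9351)
step 11: x0=(0.2164, -0.2211, -0.6175) x1=(0.4253, -0.5222, -0.9455)
step 12: x0=(0.2095, -0.2318, -0.6201) x1=(0.3998, -0.4946, -0.9549)
step 13: x0=(0.2040, -0.2443, -0.6250) x1=(0.3736, -0.4660, -0.9630)
step 14: x0=(0.1999, -0.2587, -0.6327) x1=(0.3467, -0.4365, -0.9697)

0.4084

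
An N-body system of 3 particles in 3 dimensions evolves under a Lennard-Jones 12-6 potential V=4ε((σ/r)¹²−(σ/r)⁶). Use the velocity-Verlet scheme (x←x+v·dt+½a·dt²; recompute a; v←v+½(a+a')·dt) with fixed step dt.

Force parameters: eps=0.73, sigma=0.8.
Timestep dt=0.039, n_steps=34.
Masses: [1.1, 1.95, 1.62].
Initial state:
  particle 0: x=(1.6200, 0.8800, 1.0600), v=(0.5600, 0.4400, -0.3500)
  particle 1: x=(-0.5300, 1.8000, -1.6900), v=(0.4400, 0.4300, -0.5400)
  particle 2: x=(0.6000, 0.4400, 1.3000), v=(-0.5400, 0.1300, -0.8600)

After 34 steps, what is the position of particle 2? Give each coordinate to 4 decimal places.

(0.1060, 0.7027, 0.1338)

step 0: x0=(1.6200, 0.8800, 1.0600) x1=(-0.5300, 1.8000, -1.6900) x2=(0.6000, 0.4400, 1.3000)
step 1: x0=(1.6410, 0.8968, 1.0466) x1=(-0.5128, 1.8168, -1.7111) x2=(0.5795, 0.4453, 1.2663)
step 2: x0=(1.6604, 0.9129, 1.0334) x1=(-0.4957, 1.8335, -1.7321) x2=(0.5601, 0.4511, 1.2324)
step 3: x0=(1.6786, 0.9285, 1.0205) x1=(-0.4785, 1.8503, -1.7532) x2=(0.5415, 0.4572, 1.1984)
step 4: x0=(1.6957, 0.9437, 1.0078) x1=(-0.4614, 1.8671, -1.7742) x2=(0.5236, 0.4636, 1.1642)
step 5: x0=(1.7119, 0.9585, 0.9952) x1=(-0.4442, 1.8838, -1.7953) x2=(0.5064, 0.4703, 1.1300)
step 6: x0=(1.7273, 0.9729, 0.9826) x1=(-0.4270, 1.9006, -1.8163) x2=(0.4897, 0.4772, 1.0957)
step 7: x0=(1.7420, 0.9871, 0.9702) x1=(-0.4099, 1.9174, -1.8374) x2=(0.4735, 0.4843, 1.0613)
step 8: x0=(1.7561, 1.0011, 0.9578) x1=(-0.3927, 1.9341, -1.8585) x2=(0.4577, 0.4916, 1.0269)
step 9: x0=(1.7696, 1.0148, 0.9454) x1=(-0.3755, 1.9509, -1.8795) x2=(0.4423, 0.4990, 0.9925)
step 10: x0=(1.7827, 1.0284, 0.9330) x1=(-0.3584, 1.9677, -1.9006) x2=(0.4272, 0.5065, 0.9581)
step 11: x0=(1.7954, 1.0418, 0.9206) x1=(-0.3412, 1.9844, -1.9216) x2=(0.4123, 0.5141, 0.9237)
step 12: x0=(1.8077, 1.0550, 0.9083) x1=(-0.3240, 2.0012, -1.9427) x2=(0.3978, 0.5219, 0.8893)
step 13: x0=(1.8197, 1.0682, 0.8959) x1=(-0.3069, 2.0180, -1.9637) x2=(0.3834, 0.5297, 0.8548)
step 14: x0=(1.8314, 1.0812, 0.8835) x1=(-0.2897, 2.0347, -1.9847) x2=(0.3692, 0.5375, 0.8204)
step 15: x0=(1.8428, 1.0941, 0.8711) x1=(-0.2726, 2.0515, -2.0058) x2=(0.3552, 0.5455, 0.7860)
step 16: x0=(1.8541, 1.1070, 0.8587) x1=(-0.2554, 2.0683, -2.0268) x2=(0.3413, 0.5535, 0.7516)
step 17: x0=(1.8651, 1.1197, 0.8463) x1=(-0.2382, 2.0850, -2.0479) x2=(0.3276, 0.5616, 0.7172)
step 18: x0=(1.8759, 1.1325, 0.8338) x1=(-0.2210, 2.1018, -2.0689) x2=(0.3140, 0.5696, 0.6828)
step 19: x0=(1.8866, 1.1451, 0.8214) x1=(-0.2039, 2.1186, -2.0900) x2=(0.3005, 0.5778, 0.6484)
step 20: x0=(1.8971, 1.1577, 0.8089) x1=(-0.1867, 2.1353, -2.1110) x2=(0.2871, 0.5860, 0.6141)
step 21: x0=(1.9075, 1.1703, 0.7964) x1=(-0.1695, 2.1521, -2.1320) x2=(0.2738, 0.5942, 0.5797)
step 22: x0=(1.9178, 1.1828, 0.7839) x1=(-0.1524, 2.1688, -2.1531) x2=(0.2606, 0.6024, 0.5454)
step 23: x0=(1.9280, 1.1953, 0.7714) x1=(-0.1352, 2.1856, -2.1741) x2=(0.2474, 0.6107, 0.5110)
step 24: x0=(1.9381, 1.2077, 0.7589) x1=(-0.1180, 2.2024, -2.1952) x2=(0.2343, 0.6190, 0.4767)
step 25: x0=(1.9481, 1.2201, 0.7463) x1=(-0.1009, 2.2191, -2.2162) x2=(0.2213, 0.6273, 0.4424)
step 26: x0=(1.9580, 1.2325, 0.7338) x1=(-0.0837, 2.2359, -2.2372) x2=(0.2083, 0.6356, 0.4081)
step 27: x0=(1.9678, 1.2449, 0.7212) x1=(-0.0665, 2.2526, -2.2583) x2=(0.1954, 0.6439, 0.3738)
step 28: x0=(1.9776, 1.2572, 0.7086) x1=(-0.0494, 2.2694, -2.2793) x2=(0.1825, 0.6523, 0.3395)
step 29: x0=(1.9873, 1.2696, 0.6960) x1=(-0.0322, 2.2861, -2.3003) x2=(0.1697, 0.6607, 0.3052)
step 30: x0=(1.9970, 1.2819, 0.6834) x1=(-0.0150, 2.3029, -2.3213) x2=(0.1569, 0.6690, 0.2709)
step 31: x0=(2.0066, 1.2941, 0.6708) x1=(0.0022, 2.3196, -2.3424) x2=(0.1441, 0.6774, 0.2366)
step 32: x0=(2.0162, 1.3064, 0.6581) x1=(0.0193, 2.3364, -2.3634) x2=(0.1314, 0.6859, 0.2024)
step 33: x0=(2.0257, 1.3187, 0.6455) x1=(0.0365, 2.3531, -2.3844) x2=(0.1186, 0.6943, 0.1681)
step 34: x0=(2.0352, 1.3309, 0.6328) x1=(0.0537, 2.3699, -2.4054) x2=(0.1060, 0.7027, 0.1338)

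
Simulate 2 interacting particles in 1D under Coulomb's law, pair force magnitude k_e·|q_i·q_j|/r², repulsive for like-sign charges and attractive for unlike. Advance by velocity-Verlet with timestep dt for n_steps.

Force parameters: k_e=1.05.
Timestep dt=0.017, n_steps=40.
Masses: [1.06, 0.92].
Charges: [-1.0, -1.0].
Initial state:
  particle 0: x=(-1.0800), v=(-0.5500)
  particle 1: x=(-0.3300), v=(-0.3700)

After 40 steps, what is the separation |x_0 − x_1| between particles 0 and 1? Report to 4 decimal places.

1.5105

step 0: x0=(-1.0800) x1=(-0.3300)
step 1: x0=(-1.0896) x1=(-0.3360)
step 2: x0=(-1.0997) x1=(-0.3414)
step 3: x0=(-1.1103) x1=(-0.3463)
step 4: x0=(-1.1214) x1=(-0.3505)
step 5: x0=(-1.1330) x1=(-0.3543)
step 6: x0=(-1.1450) x1=(-0.3574)
step 7: x0=(-1.1576) x1=(-0.3601)
step 8: x0=(-1.1705) x1=(-0.3622)
step 9: x0=(-1.1839) x1=(-0.3638)
step 10: x0=(-1.1977) x1=(-0.3650)
step 11: x0=(-1.2120) x1=(-0.3656)
step 12: x0=(-1.2266) x1=(-0.3658)
step 13: x0=(-1.2416) x1=(-0.3656)
step 14: x0=(-1.2570) x1=(-0.3649)
step 15: x0=(-1.2728) x1=(-0.3638)
step 16: x0=(-1.2889) x1=(-0.3623)
step 17: x0=(-1.3053) x1=(-0.3604)
step 18: x0=(-1.3221) x1=(-0.3582)
step 19: x0=(-1.3392) x1=(-0.3556)
step 20: x0=(-1.3565) x1=(-0.3526)
step 21: x0=(-1.3742) x1=(-0.3494)
step 22: x0=(-1.3921) x1=(-0.3458)
step 23: x0=(-1.4103) x1=(-0.3419)
step 24: x0=(-1.4287) x1=(-0.3377)
step 25: x0=(-1.4474) x1=(-0.3333)
step 26: x0=(-1.4663) x1=(-0.3286)
step 27: x0=(-1.4854) x1=(-0.3236)
step 28: x0=(-1.5047) x1=(-0.3184)
step 29: x0=(-1.5243) x1=(-0.3129)
step 30: x0=(-1.5440) x1=(-0.3073)
step 31: x0=(-1.5639) x1=(-0.3014)
step 32: x0=(-1.5840) x1=(-0.2953)
step 33: x0=(-1.6043) x1=(-0.2890)
step 34: x0=(-1.6247) x1=(-0.2825)
step 35: x0=(-1.6453) x1=(-0.2758)
step 36: x0=(-1.6661) x1=(-0.2690)
step 37: x0=(-1.6870) x1=(-0.2620)
step 38: x0=(-1.7080) x1=(-0.2548)
step 39: x0=(-1.7292) x1=(-0.2475)
step 40: x0=(-1.7505) x1=(-0.2400)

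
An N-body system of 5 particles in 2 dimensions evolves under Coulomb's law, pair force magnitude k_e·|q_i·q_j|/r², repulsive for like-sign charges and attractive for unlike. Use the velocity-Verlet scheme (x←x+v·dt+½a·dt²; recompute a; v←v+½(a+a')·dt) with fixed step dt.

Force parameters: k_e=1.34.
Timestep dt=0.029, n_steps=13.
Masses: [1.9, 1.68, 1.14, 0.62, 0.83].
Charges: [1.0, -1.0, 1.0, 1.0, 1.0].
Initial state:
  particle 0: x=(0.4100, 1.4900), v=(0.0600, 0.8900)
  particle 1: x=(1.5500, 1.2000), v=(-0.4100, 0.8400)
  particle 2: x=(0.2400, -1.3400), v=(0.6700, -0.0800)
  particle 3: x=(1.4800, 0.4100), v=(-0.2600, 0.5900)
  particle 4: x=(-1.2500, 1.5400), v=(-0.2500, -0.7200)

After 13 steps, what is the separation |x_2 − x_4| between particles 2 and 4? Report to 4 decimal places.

step 0: x0=(0.4100, 1.4900) x1=(1.5500, 1.2000) x2=(0.2400, -1.3400) x3=(1.4800, 0.4100) x4=(-1.2500, 1.5400)
step 1: x0=(0.4120, 1.5159) x1=(1.5378, 1.2239) x2=(0.2594, -1.3425) x3=(1.4731, 0.4284) x4=(-1.2575, 1.5192)
step 2: x0=(0.4144, 1.5419) x1=(1.5248, 1.2467) x2=(0.2788, -1.3452) x3=(1.4673, 0.4493) x4=(-1.2655, 1.4986)
step 3: x0=(0.4173, 1.5681) x1=(1.5112, 1.2686) x2=(0.2982, -1.3482) x3=(1.4628, 0.4727) x4=(-1.2741, 1.4781)
step 4: x0=(0.4207, 1.5944) x1=(1.4970, 1.2895) x2=(0.3175, -1.3515) x3=(1.4594, 0.4987) x4=(-1.2832, 1.4577)
step 5: x0=(0.4245, 1.6209) x1=(1.4820, 1.3094) x2=(0.3368, -1.3550) x3=(1.4570, 0.5273) x4=(-1.2927, 1.4375)
step 6: x0=(0.4289, 1.6475) x1=(1.4663, 1.3283) x2=(0.3561, -1.3588) x3=(1.4557, 0.5585) x4=(-1.3028, 1.4173)
step 7: x0=(0.4337, 1.6742) x1=(1.4500, 1.3462) x2=(0.3754, -1.3628) x3=(1.4554, 0.5924) x4=(-1.3134, 1.3973)
step 8: x0=(0.4390, 1.7011) x1=(1.4330, 1.3630) x2=(0.3947, -1.3672) x3=(1.4561, 0.6292) x4=(-1.3244, 1.3773)
step 9: x0=(0.4449, 1.7281) x1=(1.4153, 1.3787) x2=(0.4140, -1.3717) x3=(1.4575, 0.6690) x4=(-1.3359, 1.3574)
step 10: x0=(0.4512, 1.7552) x1=(1.3970, 1.3932) x2=(0.4333, -1.3765) x3=(1.4598, 0.7120) x4=(-1.3478, 1.3376)
step 11: x0=(0.4581, 1.7824) x1=(1.3781, 1.4064) x2=(0.4525, -1.3815) x3=(1.4626, 0.7585) x4=(-1.3602, 1.3178)
step 12: x0=(0.4655, 1.8096) x1=(1.3587, 1.4182) x2=(0.4719, -1.3868) x3=(1.4658, 0.8089) x4=(-1.3730, 1.2981)
step 13: x0=(0.4734, 1.8370) x1=(1.3388, 1.4286) x2=(0.4912, -1.3923) x3=(1.4692, 0.8636) x4=(-1.3862, 1.2784)

3.2646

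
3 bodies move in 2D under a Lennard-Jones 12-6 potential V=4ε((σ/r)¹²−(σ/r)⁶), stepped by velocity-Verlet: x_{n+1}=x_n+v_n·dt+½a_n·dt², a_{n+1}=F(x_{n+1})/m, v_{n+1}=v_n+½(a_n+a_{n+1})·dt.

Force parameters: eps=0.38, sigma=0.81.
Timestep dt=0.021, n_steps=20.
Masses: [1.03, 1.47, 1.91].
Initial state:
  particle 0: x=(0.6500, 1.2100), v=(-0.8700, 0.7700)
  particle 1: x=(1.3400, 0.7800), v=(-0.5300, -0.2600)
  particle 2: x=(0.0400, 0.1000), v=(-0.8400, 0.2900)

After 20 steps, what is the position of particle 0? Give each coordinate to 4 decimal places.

step 0: x0=(0.6500, 1.2100) x1=(1.3400, 0.7800) x2=(0.0400, 0.1000)
step 1: x0=(0.6298, 1.2273) x1=(1.3302, 0.7737) x2=(0.0224, 0.1061)
step 2: x0=(0.6073, 1.2458) x1=(1.3219, 0.7664) x2=(0.0049, 0.1124)
step 3: x0=(0.5836, 1.2649) x1=(1.3142, 0.7585) x2=(-0.0126, 0.1187)
step 4: x0=(0.5597, 1.2841) x1=(1.3068, 0.7505) x2=(-0.0299, 0.1252)
step 5: x0=(0.5357, 1.3030) x1=(1.2992, 0.7426) x2=(-0.0472, 0.1317)
step 6: x0=(0.5119, 1.3217) x1=(1.2914, 0.7347) x2=(-0.0645, 0.1383)
step 7: x0=(0.4885, 1.3399) x1=(1.2832, 0.7270) x2=(-0.0816, 0.1450)
step 8: x0=(0.4654, 1.3577) x1=(1.2748, 0.7195) x2=(-0.0987, 0.1518)
step 9: x0=(0.4425, 1.3750) x1=(1.2661, 0.7122) x2=(-0.1158, 0.1586)
step 10: x0=(0.4200, 1.3920) x1=(1.2571, 0.7051) x2=(-0.1327, 0.1655)
step 11: x0=(0.3977, 1.4086) x1=(1.2478, 0.6982) x2=(-0.1496, 0.1725)
step 12: x0=(0.3757, 1.4249) x1=(1.2383, 0.6914) x2=(-0.1665, 0.1796)
step 13: x0=(0.3539, 1.4408) x1=(1.2285, 0.6847) x2=(-0.1833, 0.1868)
step 14: x0=(0.3323, 1.4565) x1=(1.2186, 0.6782) x2=(-0.2000, 0.1940)
step 15: x0=(0.3108, 1.4718) x1=(1.2085, 0.6717) x2=(-0.2167, 0.2013)
step 16: x0=(0.2895, 1.4869) x1=(1.1982, 0.6654) x2=(-0.2334, 0.2086)
step 17: x0=(0.2683, 1.5017) x1=(1.1877, 0.6592) x2=(-0.2499, 0.2160)
step 18: x0=(0.2472, 1.5163) x1=(1.1771, 0.6530) x2=(-0.2665, 0.2235)
step 19: x0=(0.2262, 1.5307) x1=(1.1664, 0.6469) x2=(-0.2830, 0.2310)
step 20: x0=(0.2053, 1.5449) x1=(1.1555, 0.6409) x2=(-0.2994, 0.2386)

(0.2053, 1.5449)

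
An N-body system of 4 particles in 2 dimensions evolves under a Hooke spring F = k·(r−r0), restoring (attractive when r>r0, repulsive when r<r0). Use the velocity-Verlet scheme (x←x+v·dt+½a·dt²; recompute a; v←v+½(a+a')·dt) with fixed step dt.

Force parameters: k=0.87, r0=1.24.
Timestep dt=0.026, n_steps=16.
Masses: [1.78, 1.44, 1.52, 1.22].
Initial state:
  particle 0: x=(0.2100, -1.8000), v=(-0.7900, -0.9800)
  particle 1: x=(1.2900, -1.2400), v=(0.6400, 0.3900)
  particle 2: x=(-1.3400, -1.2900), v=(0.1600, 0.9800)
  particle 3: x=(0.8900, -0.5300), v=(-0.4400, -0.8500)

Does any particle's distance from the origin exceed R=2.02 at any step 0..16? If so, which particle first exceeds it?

step 0: x0=(0.2100, -1.8000) x1=(1.2900, -1.2400) x2=(-1.3400, -1.2900) x3=(0.8900, -0.5300)
step 1: x0=(0.1894, -1.8254) x1=(1.3064, -1.2299) x2=(-1.3353, -1.2645) x3=(0.8782, -0.5521)
step 2: x0=(0.1687, -1.8508) x1=(1.3223, -1.2200) x2=(-1.3295, -1.2389) x3=(0.8658, -0.5743)
step 3: x0=(0.1480, -1.8760) x1=(1.3377, -1.2103) x2=(-1.3226, -1.2132) x3=(0.8527, -0.5966)
step 4: x0=(0.1272, -1.9010) x1=(1.3527, -1.2008) x2=(-1.3147, -1.1874) x3=(0.8390, -0.6189)
step 5: x0=(0.1064, -1.9259) x1=(1.3670, -1.1914) x2=(-1.3058, -1.1617) x3=(0.8246, -0.6413)
step 6: x0=(0.0856, -1.9507) x1=(1.3809, -1.1822) x2=(-1.2958, -1.1359) x3=(0.8095, -0.6637)
step 7: x0=(0.0649, -1.9753) x1=(1.3942, -1.1731) x2=(-1.2847, -1.1101) x3=(0.7938, -0.6862)
step 8: x0=(0.0441, -1.9997) x1=(1.4070, -1.1643) x2=(-1.2727, -1.0844) x3=(0.7774, -0.7087)
step 9: x0=(0.0234, -2.0239) x1=(1.4192, -1.1556) x2=(-1.2596, -1.0587) x3=(0.7604, -0.7313)
step 10: x0=(0.0027, -2.0479) x1=(1.4309, -1.1470) x2=(-1.2456, -1.0330) x3=(0.7427, -0.7539)
step 11: x0=(-0.0179, -2.0716) x1=(1.4419, -1.1387) x2=(-1.2307, -1.0074) x3=(0.7245, -0.7765)
step 12: x0=(-0.0384, -2.0951) x1=(1.4524, -1.1305) x2=(-1.2147, -0.9819) x3=(0.7056, -0.7992)
step 13: x0=(-0.0588, -2.1184) x1=(1.4623, -1.1224) x2=(-1.1979, -0.9565) x3=(0.6862, -0.8220)
step 14: x0=(-0.0791, -2.1414) x1=(1.4715, -1.1145) x2=(-1.1802, -0.9313) x3=(0.6662, -0.8448)
step 15: x0=(-0.0993, -2.1641) x1=(1.4801, -1.1068) x2=(-1.1615, -0.9061) x3=(0.6457, -0.8677)
step 16: x0=(-0.1193, -2.1865) x1=(1.4880, -1.0992) x2=(-1.1420, -0.8812) x3=(0.6247, -0.8906)

yes, particle 0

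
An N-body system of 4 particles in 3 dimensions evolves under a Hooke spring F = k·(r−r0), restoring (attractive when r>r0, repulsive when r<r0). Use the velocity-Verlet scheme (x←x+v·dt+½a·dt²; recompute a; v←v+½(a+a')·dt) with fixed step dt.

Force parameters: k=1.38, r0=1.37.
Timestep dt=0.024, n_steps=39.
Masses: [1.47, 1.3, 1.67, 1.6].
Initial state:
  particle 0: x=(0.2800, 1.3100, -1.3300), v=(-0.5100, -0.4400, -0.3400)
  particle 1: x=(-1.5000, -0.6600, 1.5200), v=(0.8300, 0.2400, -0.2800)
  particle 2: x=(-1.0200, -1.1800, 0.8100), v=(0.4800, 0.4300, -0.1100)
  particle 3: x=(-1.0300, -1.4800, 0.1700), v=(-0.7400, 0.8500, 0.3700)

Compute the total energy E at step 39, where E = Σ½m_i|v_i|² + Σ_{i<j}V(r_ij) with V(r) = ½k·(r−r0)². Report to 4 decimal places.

13.4305

step 0: x0=(0.2800, 1.3100, -1.3300) x1=(-1.5000, -0.6600, 1.5200) x2=(-1.0200, -1.1800, 0.8100) x3=(-1.0300, -1.4800, 0.1700)
step 1: x0=(0.2670, 1.2982, -1.3371) x1=(-1.4798, -0.6538, 1.5127) x2=(-1.0082, -1.1693, 0.8071) x3=(-1.0476, -1.4592, 0.1786)
step 2: x0=(0.2526, 1.2841, -1.3419) x1=(-1.4589, -0.6469, 1.5044) x2=(-0.9960, -1.1578, 0.8038) x3=(-1.0648, -1.4377, 0.1865)
step 3: x0=(0.2367, 1.2676, -1.3446) x1=(-1.4374, -0.6391, 1.4949) x2=(-0.9833, -1.1456, 0.8000) x3=(-1.0818, -1.4155, 0.1937)
step 4: x0=(0.2195, 1.2488, -1.3451) x1=(-1.4154, -0.6304, 1.4845) x2=(-0.9701, -1.1327, 0.7958) x3=(-1.0984, -1.3925, 0.2003)
step 5: x0=(0.2008, 1.2277, -1.3435) x1=(-1.3928, -0.6210, 1.4730) x2=(-0.9564, -1.1191, 0.7911) x3=(-1.1147, -1.3689, 0.2061)
step 6: x0=(0.1809, 1.2044, -1.3397) x1=(-1.3698, -0.6108, 1.4606) x2=(-0.9422, -1.1047, 0.7860) x3=(-1.1307, -1.3447, 0.2112)
step 7: x0=(0.1596, 1.1790, -1.3338) x1=(-1.3462, -0.5997, 1.4472) x2=(-0.9275, -1.0897, 0.7804) x3=(-1.1464, -1.3198, 0.2156)
step 8: x0=(0.1371, 1.1514, -1.3258) x1=(-1.3222, -0.5879, 1.4330) x2=(-0.9123, -1.0741, 0.7744) x3=(-1.1619, -1.2943, 0.2193)
step 9: x0=(0.1134, 1.1219, -1.3158) x1=(-1.2977, -0.5753, 1.4178) x2=(-0.8966, -1.0578, 0.7680) x3=(-1.1772, -1.2682, 0.2223)
step 10: x0=(0.0885, 1.0904, -1.3037) x1=(-1.2729, -0.5618, 1.4019) x2=(-0.8804, -1.0410, 0.7611) x3=(-1.1923, -1.2416, 0.2245)
step 11: x0=(0.0624, 1.0570, -1.2897) x1=(-1.2476, -0.5477, 1.3851) x2=(-0.8636, -1.0236, 0.7538) x3=(-1.2072, -1.2144, 0.2261)
step 12: x0=(0.0354, 1.0218, -1.2738) x1=(-1.2221, -0.5327, 1.3677) x2=(-0.8463, -1.0057, 0.7461) x3=(-1.2219, -1.1868, 0.2269)
step 13: x0=(0.0072, 0.9849, -1.2560) x1=(-1.1962, -0.5170, 1.3495) x2=(-0.8285, -0.9873, 0.7379) x3=(-1.2365, -1.1586, 0.2270)
step 14: x0=(-0.0218, 0.9463, -1.2364) x1=(-1.1700, -0.5006, 1.3307) x2=(-0.8101, -0.9685, 0.7293) x3=(-1.2510, -1.1301, 0.2264)
step 15: x0=(-0.0518, 0.9062, -1.2150) x1=(-1.1436, -0.4835, 1.3112) x2=(-0.7913, -0.9492, 0.7202) x3=(-1.2654, -1.1010, 0.2252)
step 16: x0=(-0.0827, 0.8646, -1.1920) x1=(-1.1169, -0.4657, 1.2912) x2=(-0.7720, -0.9296, 0.7108) x3=(-1.2797, -1.0716, 0.2233)
step 17: x0=(-0.1143, 0.8217, -1.1674) x1=(-1.0900, -0.4472, 1.2707) x2=(-0.7521, -0.9097, 0.7009) x3=(-1.2940, -1.0418, 0.2208)
step 18: x0=(-0.1468, 0.7774, -1.1412) x1=(-1.0629, -0.4281, 1.2497) x2=(-0.7318, -0.8894, 0.6906) x3=(-1.3082, -1.0117, 0.2177)
step 19: x0=(-0.1799, 0.7319, -1.1135) x1=(-1.0357, -0.4083, 1.2283) x2=(-0.7110, -0.8689, 0.6799) x3=(-1.3224, -0.9812, 0.2141)
step 20: x0=(-0.2136, 0.6854, -1.0845) x1=(-1.0083, -0.3880, 1.2065) x2=(-0.6898, -0.8482, 0.6688) x3=(-1.3366, -0.9505, 0.2099)
step 21: x0=(-0.2479, 0.6378, -1.0542) x1=(-0.9808, -0.3670, 1.1844) x2=(-0.6681, -0.8273, 0.6573) x3=(-1.3508, -0.9195, 0.2052)
step 22: x0=(-0.2827, 0.5893, -1.0227) x1=(-0.9532, -0.3455, 1.1620) x2=(-0.6461, -0.8062, 0.6454) x3=(-1.3651, -0.8882, 0.2000)
step 23: x0=(-0.3180, 0.5400, -0.9900) x1=(-0.9255, -0.3234, 1.1393) x2=(-0.6236, -0.7851, 0.6331) x3=(-1.3794, -0.8568, 0.1944)
step 24: x0=(-0.3536, 0.4900, -0.9564) x1=(-0.8978, -0.3009, 1.1165) x2=(-0.6008, -0.7639, 0.6205) x3=(-1.3938, -0.8251, 0.1884)
step 25: x0=(-0.3897, 0.4394, -0.9218) x1=(-0.8701, -0.2778, 1.0935) x2=(-0.5776, -0.7427, 0.6076) x3=(-1.4082, -0.7933, 0.1820)
step 26: x0=(-0.4260, 0.3882, -0.8864) x1=(-0.8423, -0.2543, 1.0703) x2=(-0.5540, -0.7215, 0.5943) x3=(-1.4228, -0.7614, 0.1753)
step 27: x0=(-0.4625, 0.3366, -0.8502) x1=(-0.8146, -0.2304, 1.0471) x2=(-0.5302, -0.7004, 0.5807) x3=(-1.4374, -0.7294, 0.1682)
step 28: x0=(-0.4992, 0.2847, -0.8134) x1=(-0.7869, -0.2060, 1.0239) x2=(-0.5061, -0.6793, 0.5669) x3=(-1.4522, -0.6973, 0.1609)
step 29: x0=(-0.5361, 0.2324, -0.7761) x1=(-0.7592, -0.1812, 1.0007) x2=(-0.4817, -0.6584, 0.5528) x3=(-1.4670, -0.6651, 0.1534)
step 30: x0=(-0.5731, 0.1800, -0.7384) x1=(-0.7316, -0.1561, 0.9775) x2=(-0.4570, -0.6376, 0.5384) x3=(-1.4820, -0.6329, 0.1458)
step 31: x0=(-0.6101, 0.1275, -0.7004) x1=(-0.7041, -0.1306, 0.9544) x2=(-0.4322, -0.6169, 0.5239) x3=(-1.4971, -0.6008, 0.1379)
step 32: x0=(-0.6472, 0.0749, -0.6621) x1=(-0.6767, -0.1048, 0.9315) x2=(-0.4070, -0.5965, 0.5091) x3=(-1.5124, -0.5686, 0.1300)
step 33: x0=(-0.6842, 0.0223, -0.6238) x1=(-0.6494, -0.0786, 0.9086) x2=(-0.3817, -0.5763, 0.4942) x3=(-1.5278, -0.5364, 0.1220)
step 34: x0=(-0.7212, -0.0303, -0.5854) x1=(-0.6221, -0.0521, 0.8860) x2=(-0.3562, -0.5564, 0.4792) x3=(-1.5433, -0.5043, 0.1140)
step 35: x0=(-0.7582, -0.0828, -0.5471) x1=(-0.5951, -0.0253, 0.8636) x2=(-0.3305, -0.5367, 0.4640) x3=(-1.5590, -0.4723, 0.1060)
step 36: x0=(-0.7950, -0.1352, -0.5089) x1=(-0.5681, 0.0018, 0.8414) x2=(-0.3045, -0.5173, 0.4488) x3=(-1.5749, -0.4403, 0.0981)
step 37: x0=(-0.8318, -0.1875, -0.4709) x1=(-0.5413, 0.0292, 0.8194) x2=(-0.2784, -0.4981, 0.4334) x3=(-1.5909, -0.4083, 0.0902)
step 38: x0=(-0.8685, -0.2398, -0.4332) x1=(-0.5146, 0.0570, 0.7977) x2=(-0.2521, -0.4792, 0.4180) x3=(-1.6072, -0.3764, 0.0824)
step 39: x0=(-0.9051, -0.2919, -0.3958) x1=(-0.4880, 0.0850, 0.7762) x2=(-0.2257, -0.4606, 0.4026) x3=(-1.6235, -0.3446, 0.0748)
step 0 velocities: v0=(-0.5100, -0.4400, -0.3400) v1=(0.8300, 0.2400, -0.2800) v2=(0.4800, 0.4300, -0.1100) v3=(-0.7400, 0.8500, 0.3700)
step 0: KE=2.4371, PE=10.9944, E=13.4315
step 39 velocities: v0=(-1.5225, -2.1729, 1.5527) v1=(1.1028, 1.1753, -0.8895) v2=(1.1068, 0.7700, -0.6455) v3=(-0.6857, 1.3273, -0.3147)
step 39: KE=12.8791, PE=0.5515, E=13.4305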